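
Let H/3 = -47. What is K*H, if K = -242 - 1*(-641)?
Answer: -56259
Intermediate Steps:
H = -141 (H = 3*(-47) = -141)
K = 399 (K = -242 + 641 = 399)
K*H = 399*(-141) = -56259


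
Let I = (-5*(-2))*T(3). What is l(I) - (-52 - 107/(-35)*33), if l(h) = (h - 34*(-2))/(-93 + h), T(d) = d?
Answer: -15889/315 ≈ -50.441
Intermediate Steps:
I = 30 (I = -5*(-2)*3 = 10*3 = 30)
l(h) = (68 + h)/(-93 + h) (l(h) = (h + 68)/(-93 + h) = (68 + h)/(-93 + h))
l(I) - (-52 - 107/(-35)*33) = (68 + 30)/(-93 + 30) - (-52 - 107/(-35)*33) = 98/(-63) - (-52 - 107*(-1/35)*33) = -1/63*98 - (-52 + (107/35)*33) = -14/9 - (-52 + 3531/35) = -14/9 - 1*1711/35 = -14/9 - 1711/35 = -15889/315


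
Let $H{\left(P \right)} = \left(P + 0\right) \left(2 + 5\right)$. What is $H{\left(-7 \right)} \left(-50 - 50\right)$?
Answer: $4900$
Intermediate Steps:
$H{\left(P \right)} = 7 P$ ($H{\left(P \right)} = P 7 = 7 P$)
$H{\left(-7 \right)} \left(-50 - 50\right) = 7 \left(-7\right) \left(-50 - 50\right) = \left(-49\right) \left(-100\right) = 4900$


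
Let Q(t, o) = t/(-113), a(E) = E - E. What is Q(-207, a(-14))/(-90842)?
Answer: -207/10265146 ≈ -2.0165e-5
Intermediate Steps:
a(E) = 0
Q(t, o) = -t/113 (Q(t, o) = t*(-1/113) = -t/113)
Q(-207, a(-14))/(-90842) = -1/113*(-207)/(-90842) = (207/113)*(-1/90842) = -207/10265146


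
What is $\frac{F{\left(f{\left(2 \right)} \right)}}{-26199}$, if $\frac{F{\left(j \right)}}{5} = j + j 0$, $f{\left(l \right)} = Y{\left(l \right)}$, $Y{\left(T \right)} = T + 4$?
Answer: $- \frac{10}{8733} \approx -0.0011451$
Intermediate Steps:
$Y{\left(T \right)} = 4 + T$
$f{\left(l \right)} = 4 + l$
$F{\left(j \right)} = 5 j$ ($F{\left(j \right)} = 5 \left(j + j 0\right) = 5 \left(j + 0\right) = 5 j$)
$\frac{F{\left(f{\left(2 \right)} \right)}}{-26199} = \frac{5 \left(4 + 2\right)}{-26199} = 5 \cdot 6 \left(- \frac{1}{26199}\right) = 30 \left(- \frac{1}{26199}\right) = - \frac{10}{8733}$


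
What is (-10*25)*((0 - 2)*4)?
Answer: 2000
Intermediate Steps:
(-10*25)*((0 - 2)*4) = -(-500)*4 = -250*(-8) = 2000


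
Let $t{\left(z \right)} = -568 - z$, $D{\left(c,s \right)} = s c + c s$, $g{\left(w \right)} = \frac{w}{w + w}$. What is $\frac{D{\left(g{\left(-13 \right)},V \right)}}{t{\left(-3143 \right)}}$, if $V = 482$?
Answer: $\frac{482}{2575} \approx 0.18718$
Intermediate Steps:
$g{\left(w \right)} = \frac{1}{2}$ ($g{\left(w \right)} = \frac{w}{2 w} = w \frac{1}{2 w} = \frac{1}{2}$)
$D{\left(c,s \right)} = 2 c s$ ($D{\left(c,s \right)} = c s + c s = 2 c s$)
$\frac{D{\left(g{\left(-13 \right)},V \right)}}{t{\left(-3143 \right)}} = \frac{2 \cdot \frac{1}{2} \cdot 482}{-568 - -3143} = \frac{482}{-568 + 3143} = \frac{482}{2575}$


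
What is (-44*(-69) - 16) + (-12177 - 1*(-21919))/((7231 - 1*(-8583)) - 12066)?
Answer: 5664351/1874 ≈ 3022.6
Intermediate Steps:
(-44*(-69) - 16) + (-12177 - 1*(-21919))/((7231 - 1*(-8583)) - 12066) = (3036 - 16) + (-12177 + 21919)/((7231 + 8583) - 12066) = 3020 + 9742/(15814 - 12066) = 3020 + 9742/3748 = 3020 + 9742*(1/3748) = 3020 + 4871/1874 = 5664351/1874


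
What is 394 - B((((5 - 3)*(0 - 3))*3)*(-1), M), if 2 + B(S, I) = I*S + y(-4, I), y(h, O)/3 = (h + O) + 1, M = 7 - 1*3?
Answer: 321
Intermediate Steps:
M = 4 (M = 7 - 3 = 4)
y(h, O) = 3 + 3*O + 3*h (y(h, O) = 3*((h + O) + 1) = 3*((O + h) + 1) = 3*(1 + O + h) = 3 + 3*O + 3*h)
B(S, I) = -11 + 3*I + I*S (B(S, I) = -2 + (I*S + (3 + 3*I + 3*(-4))) = -2 + (I*S + (3 + 3*I - 12)) = -2 + (I*S + (-9 + 3*I)) = -2 + (-9 + 3*I + I*S) = -11 + 3*I + I*S)
394 - B((((5 - 3)*(0 - 3))*3)*(-1), M) = 394 - (-11 + 3*4 + 4*((((5 - 3)*(0 - 3))*3)*(-1))) = 394 - (-11 + 12 + 4*(((2*(-3))*3)*(-1))) = 394 - (-11 + 12 + 4*(-6*3*(-1))) = 394 - (-11 + 12 + 4*(-18*(-1))) = 394 - (-11 + 12 + 4*18) = 394 - (-11 + 12 + 72) = 394 - 1*73 = 394 - 73 = 321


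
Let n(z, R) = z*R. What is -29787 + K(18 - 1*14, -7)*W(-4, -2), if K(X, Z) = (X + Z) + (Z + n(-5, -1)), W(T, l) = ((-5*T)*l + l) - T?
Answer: -29597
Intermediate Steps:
n(z, R) = R*z
W(T, l) = l - T - 5*T*l (W(T, l) = (-5*T*l + l) - T = (l - 5*T*l) - T = l - T - 5*T*l)
K(X, Z) = 5 + X + 2*Z (K(X, Z) = (X + Z) + (Z - 1*(-5)) = (X + Z) + (Z + 5) = (X + Z) + (5 + Z) = 5 + X + 2*Z)
-29787 + K(18 - 1*14, -7)*W(-4, -2) = -29787 + (5 + (18 - 1*14) + 2*(-7))*(-2 - 1*(-4) - 5*(-4)*(-2)) = -29787 + (5 + (18 - 14) - 14)*(-2 + 4 - 40) = -29787 + (5 + 4 - 14)*(-38) = -29787 - 5*(-38) = -29787 + 190 = -29597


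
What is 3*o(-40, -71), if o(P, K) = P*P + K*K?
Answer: 19923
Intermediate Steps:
o(P, K) = K² + P² (o(P, K) = P² + K² = K² + P²)
3*o(-40, -71) = 3*((-71)² + (-40)²) = 3*(5041 + 1600) = 3*6641 = 19923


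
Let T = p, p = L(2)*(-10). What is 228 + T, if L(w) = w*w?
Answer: 188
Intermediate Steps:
L(w) = w²
p = -40 (p = 2²*(-10) = 4*(-10) = -40)
T = -40
228 + T = 228 - 40 = 188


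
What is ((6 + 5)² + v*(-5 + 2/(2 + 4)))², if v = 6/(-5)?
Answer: 400689/25 ≈ 16028.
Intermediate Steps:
v = -6/5 (v = 6*(-⅕) = -6/5 ≈ -1.2000)
((6 + 5)² + v*(-5 + 2/(2 + 4)))² = ((6 + 5)² - 6*(-5 + 2/(2 + 4))/5)² = (11² - 6*(-5 + 2/6)/5)² = (121 - 6*(-5 + (⅙)*2)/5)² = (121 - 6*(-5 + ⅓)/5)² = (121 - 6/5*(-14/3))² = (121 + 28/5)² = (633/5)² = 400689/25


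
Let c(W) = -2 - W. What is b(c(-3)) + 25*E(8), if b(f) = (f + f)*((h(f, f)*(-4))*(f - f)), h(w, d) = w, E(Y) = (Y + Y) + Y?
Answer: 600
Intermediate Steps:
E(Y) = 3*Y (E(Y) = 2*Y + Y = 3*Y)
b(f) = 0 (b(f) = (f + f)*((f*(-4))*(f - f)) = (2*f)*(-4*f*0) = (2*f)*0 = 0)
b(c(-3)) + 25*E(8) = 0 + 25*(3*8) = 0 + 25*24 = 0 + 600 = 600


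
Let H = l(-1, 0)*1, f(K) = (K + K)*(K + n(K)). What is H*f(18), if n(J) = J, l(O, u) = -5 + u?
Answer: -6480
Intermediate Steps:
f(K) = 4*K² (f(K) = (K + K)*(K + K) = (2*K)*(2*K) = 4*K²)
H = -5 (H = (-5 + 0)*1 = -5*1 = -5)
H*f(18) = -20*18² = -20*324 = -5*1296 = -6480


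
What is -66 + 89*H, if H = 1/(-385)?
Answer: -25499/385 ≈ -66.231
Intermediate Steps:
H = -1/385 ≈ -0.0025974
-66 + 89*H = -66 + 89*(-1/385) = -66 - 89/385 = -25499/385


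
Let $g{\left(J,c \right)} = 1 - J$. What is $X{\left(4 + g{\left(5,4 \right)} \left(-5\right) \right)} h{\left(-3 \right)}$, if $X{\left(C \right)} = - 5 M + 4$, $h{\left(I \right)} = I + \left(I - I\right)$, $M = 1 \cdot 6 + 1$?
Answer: $93$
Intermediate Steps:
$M = 7$ ($M = 6 + 1 = 7$)
$h{\left(I \right)} = I$ ($h{\left(I \right)} = I + 0 = I$)
$X{\left(C \right)} = -31$ ($X{\left(C \right)} = \left(-5\right) 7 + 4 = -35 + 4 = -31$)
$X{\left(4 + g{\left(5,4 \right)} \left(-5\right) \right)} h{\left(-3 \right)} = \left(-31\right) \left(-3\right) = 93$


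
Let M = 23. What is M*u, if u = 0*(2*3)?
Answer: 0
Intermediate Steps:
u = 0 (u = 0*6 = 0)
M*u = 23*0 = 0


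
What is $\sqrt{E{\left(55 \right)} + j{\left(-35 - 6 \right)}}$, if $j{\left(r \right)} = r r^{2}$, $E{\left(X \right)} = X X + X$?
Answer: $i \sqrt{65841} \approx 256.6 i$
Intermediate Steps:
$E{\left(X \right)} = X + X^{2}$ ($E{\left(X \right)} = X^{2} + X = X + X^{2}$)
$j{\left(r \right)} = r^{3}$
$\sqrt{E{\left(55 \right)} + j{\left(-35 - 6 \right)}} = \sqrt{55 \left(1 + 55\right) + \left(-35 - 6\right)^{3}} = \sqrt{55 \cdot 56 + \left(-41\right)^{3}} = \sqrt{3080 - 68921} = \sqrt{-65841} = i \sqrt{65841}$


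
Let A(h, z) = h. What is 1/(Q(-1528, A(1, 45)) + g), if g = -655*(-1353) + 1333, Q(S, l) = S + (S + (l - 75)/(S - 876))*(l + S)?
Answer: 1202/3869513253 ≈ 3.1063e-7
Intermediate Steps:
Q(S, l) = S + (S + l)*(S + (-75 + l)/(-876 + S)) (Q(S, l) = S + (S + (-75 + l)/(-876 + S))*(S + l) = S + (S + l)*(S + (-75 + l)/(-876 + S)))
g = 887548 (g = 886215 + 1333 = 887548)
1/(Q(-1528, A(1, 45)) + g) = 1/(((-1528)**3 + 1**2 - 951*(-1528) - 875*(-1528)**2 - 75*1 + 1*(-1528)**2 - 875*(-1528)*1)/(-876 - 1528) + 887548) = 1/((-3567549952 + 1 + 1453128 - 875*2334784 - 75 + 1*2334784 + 1337000)/(-2404) + 887548) = 1/(-(-3567549952 + 1 + 1453128 - 2042936000 - 75 + 2334784 + 1337000)/2404 + 887548) = 1/(-1/2404*(-5605361114) + 887548) = 1/(2802680557/1202 + 887548) = 1/(3869513253/1202) = 1202/3869513253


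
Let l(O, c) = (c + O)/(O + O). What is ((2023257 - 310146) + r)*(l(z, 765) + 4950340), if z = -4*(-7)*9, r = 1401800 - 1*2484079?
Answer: 21859839090662/7 ≈ 3.1228e+12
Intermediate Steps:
r = -1082279 (r = 1401800 - 2484079 = -1082279)
z = 252 (z = 28*9 = 252)
l(O, c) = (O + c)/(2*O) (l(O, c) = (O + c)/((2*O)) = (O + c)*(1/(2*O)) = (O + c)/(2*O))
((2023257 - 310146) + r)*(l(z, 765) + 4950340) = ((2023257 - 310146) - 1082279)*((½)*(252 + 765)/252 + 4950340) = (1713111 - 1082279)*((½)*(1/252)*1017 + 4950340) = 630832*(113/56 + 4950340) = 630832*(277219153/56) = 21859839090662/7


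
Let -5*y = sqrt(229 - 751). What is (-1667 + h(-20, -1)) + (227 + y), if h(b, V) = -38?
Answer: -1478 - 3*I*sqrt(58)/5 ≈ -1478.0 - 4.5695*I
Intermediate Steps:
y = -3*I*sqrt(58)/5 (y = -sqrt(229 - 751)/5 = -3*I*sqrt(58)/5 ≈ -4.5695*I)
(-1667 + h(-20, -1)) + (227 + y) = (-1667 - 38) + (227 - 3*I*sqrt(58)/5) = -1705 + (227 - 3*I*sqrt(58)/5) = -1478 - 3*I*sqrt(58)/5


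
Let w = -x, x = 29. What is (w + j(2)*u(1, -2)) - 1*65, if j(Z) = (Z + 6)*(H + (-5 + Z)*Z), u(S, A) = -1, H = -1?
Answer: -38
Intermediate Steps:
j(Z) = (-1 + Z*(-5 + Z))*(6 + Z) (j(Z) = (Z + 6)*(-1 + (-5 + Z)*Z) = (6 + Z)*(-1 + Z*(-5 + Z)) = (-1 + Z*(-5 + Z))*(6 + Z))
w = -29 (w = -1*29 = -29)
(w + j(2)*u(1, -2)) - 1*65 = (-29 + (-6 + 2**2 + 2**3 - 31*2)*(-1)) - 1*65 = (-29 + (-6 + 4 + 8 - 62)*(-1)) - 65 = (-29 - 56*(-1)) - 65 = (-29 + 56) - 65 = 27 - 65 = -38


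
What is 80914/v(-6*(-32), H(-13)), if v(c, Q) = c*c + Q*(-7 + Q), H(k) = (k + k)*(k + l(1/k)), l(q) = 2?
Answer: 40457/58329 ≈ 0.69360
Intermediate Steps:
H(k) = 2*k*(2 + k) (H(k) = (k + k)*(k + 2) = (2*k)*(2 + k) = 2*k*(2 + k))
v(c, Q) = c**2 + Q*(-7 + Q)
80914/v(-6*(-32), H(-13)) = 80914/((2*(-13)*(2 - 13))**2 + (-6*(-32))**2 - 14*(-13)*(2 - 13)) = 80914/((2*(-13)*(-11))**2 + 192**2 - 14*(-13)*(-11)) = 80914/(286**2 + 36864 - 7*286) = 80914/(81796 + 36864 - 2002) = 80914/116658 = 80914*(1/116658) = 40457/58329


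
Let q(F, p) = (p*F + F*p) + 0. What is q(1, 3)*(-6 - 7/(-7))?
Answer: -30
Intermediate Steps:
q(F, p) = 2*F*p (q(F, p) = (F*p + F*p) + 0 = 2*F*p + 0 = 2*F*p)
q(1, 3)*(-6 - 7/(-7)) = (2*1*3)*(-6 - 7/(-7)) = 6*(-6 - 7*(-⅐)) = 6*(-6 + 1) = 6*(-5) = -30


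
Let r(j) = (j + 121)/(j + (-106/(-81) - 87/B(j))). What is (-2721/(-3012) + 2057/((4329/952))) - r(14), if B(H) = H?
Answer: 19651474416227/44823556908 ≈ 438.42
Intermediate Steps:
r(j) = (121 + j)/(106/81 + j - 87/j) (r(j) = (j + 121)/(j + (-106/(-81) - 87/j)) = (121 + j)/(j + (-106*(-1/81) - 87/j)) = (121 + j)/(j + (106/81 - 87/j)) = (121 + j)/(106/81 + j - 87/j))
(-2721/(-3012) + 2057/((4329/952))) - r(14) = (-2721/(-3012) + 2057/((4329/952))) - 81*14*(121 + 14)/(-7047 + 81*14² + 106*14) = (-2721*(-1/3012) + 2057/((4329*(1/952)))) - 81*14*135/(-7047 + 81*196 + 1484) = (907/1004 + 2057/(4329/952)) - 81*14*135/(-7047 + 15876 + 1484) = (907/1004 + 2057*(952/4329)) - 81*14*135/10313 = (907/1004 + 1958264/4329) - 81*14*135/10313 = 1970023459/4346316 - 1*153090/10313 = 1970023459/4346316 - 153090/10313 = 19651474416227/44823556908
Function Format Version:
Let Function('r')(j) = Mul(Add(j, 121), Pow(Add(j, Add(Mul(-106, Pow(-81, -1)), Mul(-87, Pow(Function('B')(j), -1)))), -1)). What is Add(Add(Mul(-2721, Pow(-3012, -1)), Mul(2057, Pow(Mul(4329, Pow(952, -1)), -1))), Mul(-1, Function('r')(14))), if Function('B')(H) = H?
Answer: Rational(19651474416227, 44823556908) ≈ 438.42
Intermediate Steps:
Function('r')(j) = Mul(Pow(Add(Rational(106, 81), j, Mul(-87, Pow(j, -1))), -1), Add(121, j)) (Function('r')(j) = Mul(Add(j, 121), Pow(Add(j, Add(Mul(-106, Pow(-81, -1)), Mul(-87, Pow(j, -1)))), -1)) = Mul(Add(121, j), Pow(Add(j, Add(Mul(-106, Rational(-1, 81)), Mul(-87, Pow(j, -1)))), -1)) = Mul(Add(121, j), Pow(Add(j, Add(Rational(106, 81), Mul(-87, Pow(j, -1)))), -1)) = Mul(Add(121, j), Pow(Add(Rational(106, 81), j, Mul(-87, Pow(j, -1))), -1)) = Mul(Pow(Add(Rational(106, 81), j, Mul(-87, Pow(j, -1))), -1), Add(121, j)))
Add(Add(Mul(-2721, Pow(-3012, -1)), Mul(2057, Pow(Mul(4329, Pow(952, -1)), -1))), Mul(-1, Function('r')(14))) = Add(Add(Mul(-2721, Pow(-3012, -1)), Mul(2057, Pow(Mul(4329, Pow(952, -1)), -1))), Mul(-1, Mul(81, 14, Pow(Add(-7047, Mul(81, Pow(14, 2)), Mul(106, 14)), -1), Add(121, 14)))) = Add(Add(Mul(-2721, Rational(-1, 3012)), Mul(2057, Pow(Mul(4329, Rational(1, 952)), -1))), Mul(-1, Mul(81, 14, Pow(Add(-7047, Mul(81, 196), 1484), -1), 135))) = Add(Add(Rational(907, 1004), Mul(2057, Pow(Rational(4329, 952), -1))), Mul(-1, Mul(81, 14, Pow(Add(-7047, 15876, 1484), -1), 135))) = Add(Add(Rational(907, 1004), Mul(2057, Rational(952, 4329))), Mul(-1, Mul(81, 14, Pow(10313, -1), 135))) = Add(Add(Rational(907, 1004), Rational(1958264, 4329)), Mul(-1, Mul(81, 14, Rational(1, 10313), 135))) = Add(Rational(1970023459, 4346316), Mul(-1, Rational(153090, 10313))) = Add(Rational(1970023459, 4346316), Rational(-153090, 10313)) = Rational(19651474416227, 44823556908)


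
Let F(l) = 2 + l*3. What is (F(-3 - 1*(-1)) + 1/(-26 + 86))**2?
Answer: 57121/3600 ≈ 15.867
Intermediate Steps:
F(l) = 2 + 3*l
(F(-3 - 1*(-1)) + 1/(-26 + 86))**2 = ((2 + 3*(-3 - 1*(-1))) + 1/(-26 + 86))**2 = ((2 + 3*(-3 + 1)) + 1/60)**2 = ((2 + 3*(-2)) + 1/60)**2 = ((2 - 6) + 1/60)**2 = (-4 + 1/60)**2 = (-239/60)**2 = 57121/3600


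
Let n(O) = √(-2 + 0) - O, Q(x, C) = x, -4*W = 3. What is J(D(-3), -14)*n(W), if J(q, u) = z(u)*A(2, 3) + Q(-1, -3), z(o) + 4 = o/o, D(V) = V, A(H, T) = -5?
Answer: 21/2 + 14*I*√2 ≈ 10.5 + 19.799*I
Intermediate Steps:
W = -¾ (W = -¼*3 = -¾ ≈ -0.75000)
z(o) = -3 (z(o) = -4 + o/o = -4 + 1 = -3)
J(q, u) = 14 (J(q, u) = -3*(-5) - 1 = 15 - 1 = 14)
n(O) = -O + I*√2 (n(O) = √(-2) - O = I*√2 - O = -O + I*√2)
J(D(-3), -14)*n(W) = 14*(-1*(-¾) + I*√2) = 14*(¾ + I*√2) = 21/2 + 14*I*√2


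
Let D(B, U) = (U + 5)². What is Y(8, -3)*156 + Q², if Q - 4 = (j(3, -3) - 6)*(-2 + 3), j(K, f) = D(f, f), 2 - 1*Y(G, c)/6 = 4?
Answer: -1868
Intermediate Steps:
D(B, U) = (5 + U)²
Y(G, c) = -12 (Y(G, c) = 12 - 6*4 = 12 - 24 = -12)
j(K, f) = (5 + f)²
Q = 2 (Q = 4 + ((5 - 3)² - 6)*(-2 + 3) = 4 + (2² - 6)*1 = 4 + (4 - 6)*1 = 4 - 2*1 = 4 - 2 = 2)
Y(8, -3)*156 + Q² = -12*156 + 2² = -1872 + 4 = -1868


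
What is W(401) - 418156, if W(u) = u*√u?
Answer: -418156 + 401*√401 ≈ -4.1013e+5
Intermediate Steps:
W(u) = u^(3/2)
W(401) - 418156 = 401^(3/2) - 418156 = 401*√401 - 418156 = -418156 + 401*√401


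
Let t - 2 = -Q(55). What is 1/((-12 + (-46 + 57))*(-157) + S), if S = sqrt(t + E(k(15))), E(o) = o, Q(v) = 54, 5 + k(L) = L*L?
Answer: 157/24481 - 2*sqrt(42)/24481 ≈ 0.0058837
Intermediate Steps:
k(L) = -5 + L**2 (k(L) = -5 + L*L = -5 + L**2)
t = -52 (t = 2 - 1*54 = 2 - 54 = -52)
S = 2*sqrt(42) (S = sqrt(-52 + (-5 + 15**2)) = sqrt(-52 + (-5 + 225)) = sqrt(-52 + 220) = sqrt(168) = 2*sqrt(42) ≈ 12.961)
1/((-12 + (-46 + 57))*(-157) + S) = 1/((-12 + (-46 + 57))*(-157) + 2*sqrt(42)) = 1/((-12 + 11)*(-157) + 2*sqrt(42)) = 1/(-1*(-157) + 2*sqrt(42)) = 1/(157 + 2*sqrt(42))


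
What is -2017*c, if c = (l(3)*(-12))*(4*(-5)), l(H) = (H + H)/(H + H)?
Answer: -484080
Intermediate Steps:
l(H) = 1 (l(H) = (2*H)/((2*H)) = (2*H)*(1/(2*H)) = 1)
c = 240 (c = (1*(-12))*(4*(-5)) = -12*(-20) = 240)
-2017*c = -2017*240 = -484080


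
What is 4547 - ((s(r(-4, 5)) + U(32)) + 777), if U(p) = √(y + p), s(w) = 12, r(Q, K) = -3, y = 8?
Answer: 3758 - 2*√10 ≈ 3751.7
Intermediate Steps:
U(p) = √(8 + p)
4547 - ((s(r(-4, 5)) + U(32)) + 777) = 4547 - ((12 + √(8 + 32)) + 777) = 4547 - ((12 + √40) + 777) = 4547 - ((12 + 2*√10) + 777) = 4547 - (789 + 2*√10) = 4547 + (-789 - 2*√10) = 3758 - 2*√10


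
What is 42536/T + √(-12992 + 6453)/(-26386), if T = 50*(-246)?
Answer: -10634/3075 - I*√6539/26386 ≈ -3.4582 - 0.0030647*I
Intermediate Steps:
T = -12300
42536/T + √(-12992 + 6453)/(-26386) = 42536/(-12300) + √(-12992 + 6453)/(-26386) = 42536*(-1/12300) + √(-6539)*(-1/26386) = -10634/3075 + (I*√6539)*(-1/26386) = -10634/3075 - I*√6539/26386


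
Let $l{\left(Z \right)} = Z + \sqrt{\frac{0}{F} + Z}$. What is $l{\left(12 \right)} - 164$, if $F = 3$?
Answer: $-152 + 2 \sqrt{3} \approx -148.54$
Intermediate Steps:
$l{\left(Z \right)} = Z + \sqrt{Z}$ ($l{\left(Z \right)} = Z + \sqrt{\frac{0}{3} + Z} = Z + \sqrt{0 \cdot \frac{1}{3} + Z} = Z + \sqrt{0 + Z} = Z + \sqrt{Z}$)
$l{\left(12 \right)} - 164 = \left(12 + \sqrt{12}\right) - 164 = \left(12 + 2 \sqrt{3}\right) - 164 = -152 + 2 \sqrt{3}$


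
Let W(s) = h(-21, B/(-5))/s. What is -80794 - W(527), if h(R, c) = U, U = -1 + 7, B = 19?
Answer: -42578444/527 ≈ -80794.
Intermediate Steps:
U = 6
h(R, c) = 6
W(s) = 6/s
-80794 - W(527) = -80794 - 6/527 = -42578444/527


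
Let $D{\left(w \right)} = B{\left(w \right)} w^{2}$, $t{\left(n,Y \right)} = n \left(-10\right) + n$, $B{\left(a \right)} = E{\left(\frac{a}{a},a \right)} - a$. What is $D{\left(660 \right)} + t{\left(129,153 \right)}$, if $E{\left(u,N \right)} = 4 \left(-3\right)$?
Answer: $-292724361$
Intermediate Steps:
$E{\left(u,N \right)} = -12$
$B{\left(a \right)} = -12 - a$
$t{\left(n,Y \right)} = - 9 n$ ($t{\left(n,Y \right)} = - 10 n + n = - 9 n$)
$D{\left(w \right)} = w^{2} \left(-12 - w\right)$ ($D{\left(w \right)} = \left(-12 - w\right) w^{2} = w^{2} \left(-12 - w\right)$)
$D{\left(660 \right)} + t{\left(129,153 \right)} = 660^{2} \left(-12 - 660\right) - 1161 = 435600 \left(-12 - 660\right) - 1161 = 435600 \left(-672\right) - 1161 = -292723200 - 1161 = -292724361$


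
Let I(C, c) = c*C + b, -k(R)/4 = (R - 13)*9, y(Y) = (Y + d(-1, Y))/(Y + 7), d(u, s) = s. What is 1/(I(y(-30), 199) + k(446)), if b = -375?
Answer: -23/355209 ≈ -6.4751e-5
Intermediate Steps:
y(Y) = 2*Y/(7 + Y) (y(Y) = (Y + Y)/(Y + 7) = (2*Y)/(7 + Y) = 2*Y/(7 + Y))
k(R) = 468 - 36*R (k(R) = -4*(R - 13)*9 = -4*(-13 + R)*9 = -4*(-117 + 9*R) = 468 - 36*R)
I(C, c) = -375 + C*c (I(C, c) = c*C - 375 = C*c - 375 = -375 + C*c)
1/(I(y(-30), 199) + k(446)) = 1/((-375 + (2*(-30)/(7 - 30))*199) + (468 - 36*446)) = 1/((-375 + (2*(-30)/(-23))*199) + (468 - 16056)) = 1/((-375 + (2*(-30)*(-1/23))*199) - 15588) = 1/((-375 + (60/23)*199) - 15588) = 1/((-375 + 11940/23) - 15588) = 1/(3315/23 - 15588) = 1/(-355209/23) = -23/355209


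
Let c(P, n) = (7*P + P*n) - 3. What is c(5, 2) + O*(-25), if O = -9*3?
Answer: 717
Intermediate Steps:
c(P, n) = -3 + 7*P + P*n
O = -27
c(5, 2) + O*(-25) = (-3 + 7*5 + 5*2) - 27*(-25) = (-3 + 35 + 10) + 675 = 42 + 675 = 717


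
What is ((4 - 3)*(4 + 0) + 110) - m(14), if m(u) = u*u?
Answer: -82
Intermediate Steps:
m(u) = u**2
((4 - 3)*(4 + 0) + 110) - m(14) = ((4 - 3)*(4 + 0) + 110) - 1*14**2 = (1*4 + 110) - 1*196 = (4 + 110) - 196 = 114 - 196 = -82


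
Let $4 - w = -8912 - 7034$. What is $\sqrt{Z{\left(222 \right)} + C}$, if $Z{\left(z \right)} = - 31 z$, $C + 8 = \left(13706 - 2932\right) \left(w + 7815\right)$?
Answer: $6 \sqrt{7112145} \approx 16001.0$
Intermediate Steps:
$w = 15950$ ($w = 4 - \left(-8912 - 7034\right) = 4 - -15946 = 4 + 15946 = 15950$)
$C = 256044102$ ($C = -8 + \left(13706 - 2932\right) \left(15950 + 7815\right) = -8 + 10774 \cdot 23765 = -8 + 256044110 = 256044102$)
$\sqrt{Z{\left(222 \right)} + C} = \sqrt{\left(-31\right) 222 + 256044102} = \sqrt{-6882 + 256044102} = \sqrt{256037220} = 6 \sqrt{7112145}$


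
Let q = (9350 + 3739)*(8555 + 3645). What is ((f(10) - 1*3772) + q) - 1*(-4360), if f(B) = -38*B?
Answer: 159686008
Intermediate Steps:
q = 159685800 (q = 13089*12200 = 159685800)
((f(10) - 1*3772) + q) - 1*(-4360) = ((-38*10 - 1*3772) + 159685800) - 1*(-4360) = ((-380 - 3772) + 159685800) + 4360 = (-4152 + 159685800) + 4360 = 159681648 + 4360 = 159686008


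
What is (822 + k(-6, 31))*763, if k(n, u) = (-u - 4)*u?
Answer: -200669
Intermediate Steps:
k(n, u) = u*(-4 - u) (k(n, u) = (-4 - u)*u = u*(-4 - u))
(822 + k(-6, 31))*763 = (822 - 1*31*(4 + 31))*763 = (822 - 1*31*35)*763 = (822 - 1085)*763 = -263*763 = -200669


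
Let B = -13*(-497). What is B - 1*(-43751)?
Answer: 50212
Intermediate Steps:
B = 6461
B - 1*(-43751) = 6461 - 1*(-43751) = 6461 + 43751 = 50212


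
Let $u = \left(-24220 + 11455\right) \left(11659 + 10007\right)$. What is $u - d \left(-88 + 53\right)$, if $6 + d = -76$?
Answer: $-276569360$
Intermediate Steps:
$d = -82$ ($d = -6 - 76 = -82$)
$u = -276566490$ ($u = \left(-12765\right) 21666 = -276566490$)
$u - d \left(-88 + 53\right) = -276566490 - - 82 \left(-88 + 53\right) = -276566490 - \left(-82\right) \left(-35\right) = -276566490 - 2870 = -276569360$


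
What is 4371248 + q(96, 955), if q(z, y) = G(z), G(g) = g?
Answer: 4371344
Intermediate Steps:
q(z, y) = z
4371248 + q(96, 955) = 4371248 + 96 = 4371344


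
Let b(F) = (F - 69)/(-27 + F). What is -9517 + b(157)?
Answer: -618561/65 ≈ -9516.3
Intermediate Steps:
b(F) = (-69 + F)/(-27 + F)
-9517 + b(157) = -9517 + (-69 + 157)/(-27 + 157) = -9517 + 88/130 = -9517 + (1/130)*88 = -9517 + 44/65 = -618561/65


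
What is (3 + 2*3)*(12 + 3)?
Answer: 135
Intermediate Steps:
(3 + 2*3)*(12 + 3) = (3 + 6)*15 = 9*15 = 135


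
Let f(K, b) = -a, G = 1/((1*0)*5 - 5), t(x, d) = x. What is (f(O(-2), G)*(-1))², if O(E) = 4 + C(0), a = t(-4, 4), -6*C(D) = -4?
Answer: 16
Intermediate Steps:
C(D) = ⅔ (C(D) = -⅙*(-4) = ⅔)
a = -4
O(E) = 14/3 (O(E) = 4 + ⅔ = 14/3)
G = -⅕ (G = 1/(0*5 - 5) = 1/(0 - 5) = 1/(-5) = -⅕ ≈ -0.20000)
f(K, b) = 4 (f(K, b) = -1*(-4) = 4)
(f(O(-2), G)*(-1))² = (4*(-1))² = (-4)² = 16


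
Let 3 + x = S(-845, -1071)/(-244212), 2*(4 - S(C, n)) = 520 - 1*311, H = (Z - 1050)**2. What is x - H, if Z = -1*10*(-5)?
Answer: -162808488357/162808 ≈ -1.0000e+6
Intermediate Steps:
Z = 50 (Z = -10*(-5) = 50)
H = 1000000 (H = (50 - 1050)**2 = (-1000)**2 = 1000000)
S(C, n) = -201/2 (S(C, n) = 4 - (520 - 1*311)/2 = 4 - (520 - 311)/2 = 4 - 1/2*209 = 4 - 209/2 = -201/2)
x = -488357/162808 (x = -3 - 201/2/(-244212) = -3 - 201/2*(-1/244212) = -3 + 67/162808 = -488357/162808 ≈ -2.9996)
x - H = -488357/162808 - 1*1000000 = -488357/162808 - 1000000 = -162808488357/162808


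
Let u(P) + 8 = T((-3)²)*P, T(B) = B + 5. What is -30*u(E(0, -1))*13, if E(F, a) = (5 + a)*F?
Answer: 3120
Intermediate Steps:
E(F, a) = F*(5 + a)
T(B) = 5 + B
u(P) = -8 + 14*P (u(P) = -8 + (5 + (-3)²)*P = -8 + (5 + 9)*P = -8 + 14*P)
-30*u(E(0, -1))*13 = -30*(-8 + 14*(0*(5 - 1)))*13 = -30*(-8 + 14*(0*4))*13 = -30*(-8 + 14*0)*13 = -30*(-8 + 0)*13 = -30*(-8)*13 = 240*13 = 3120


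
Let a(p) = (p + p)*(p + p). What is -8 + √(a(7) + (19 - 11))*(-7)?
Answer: -8 - 14*√51 ≈ -107.98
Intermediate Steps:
a(p) = 4*p² (a(p) = (2*p)*(2*p) = 4*p²)
-8 + √(a(7) + (19 - 11))*(-7) = -8 + √(4*7² + (19 - 11))*(-7) = -8 + √(4*49 + 8)*(-7) = -8 + √(196 + 8)*(-7) = -8 + √204*(-7) = -8 + (2*√51)*(-7) = -8 - 14*√51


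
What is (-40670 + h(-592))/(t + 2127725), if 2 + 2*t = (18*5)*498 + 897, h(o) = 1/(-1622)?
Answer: -65966741/3488244815 ≈ -0.018911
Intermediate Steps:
h(o) = -1/1622
t = 45715/2 (t = -1 + ((18*5)*498 + 897)/2 = -1 + (90*498 + 897)/2 = -1 + (44820 + 897)/2 = -1 + (½)*45717 = -1 + 45717/2 = 45715/2 ≈ 22858.)
(-40670 + h(-592))/(t + 2127725) = (-40670 - 1/1622)/(45715/2 + 2127725) = -65966741/(1622*4301165/2) = -65966741/1622*2/4301165 = -65966741/3488244815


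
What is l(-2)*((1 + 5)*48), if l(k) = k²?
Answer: 1152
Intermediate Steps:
l(-2)*((1 + 5)*48) = (-2)²*((1 + 5)*48) = 4*(6*48) = 4*288 = 1152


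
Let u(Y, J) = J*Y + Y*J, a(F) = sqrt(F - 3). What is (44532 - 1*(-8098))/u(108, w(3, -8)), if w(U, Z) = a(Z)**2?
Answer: -26315/1188 ≈ -22.151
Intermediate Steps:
a(F) = sqrt(-3 + F)
w(U, Z) = -3 + Z (w(U, Z) = (sqrt(-3 + Z))**2 = -3 + Z)
u(Y, J) = 2*J*Y (u(Y, J) = J*Y + J*Y = 2*J*Y)
(44532 - 1*(-8098))/u(108, w(3, -8)) = (44532 - 1*(-8098))/((2*(-3 - 8)*108)) = (44532 + 8098)/((2*(-11)*108)) = 52630/(-2376) = 52630*(-1/2376) = -26315/1188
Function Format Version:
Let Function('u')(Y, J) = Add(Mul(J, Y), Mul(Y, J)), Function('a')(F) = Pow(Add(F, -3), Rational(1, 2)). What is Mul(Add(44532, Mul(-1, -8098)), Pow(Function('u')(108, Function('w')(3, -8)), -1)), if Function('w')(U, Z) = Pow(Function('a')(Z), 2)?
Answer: Rational(-26315, 1188) ≈ -22.151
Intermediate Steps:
Function('a')(F) = Pow(Add(-3, F), Rational(1, 2))
Function('w')(U, Z) = Add(-3, Z) (Function('w')(U, Z) = Pow(Pow(Add(-3, Z), Rational(1, 2)), 2) = Add(-3, Z))
Function('u')(Y, J) = Mul(2, J, Y) (Function('u')(Y, J) = Add(Mul(J, Y), Mul(J, Y)) = Mul(2, J, Y))
Mul(Add(44532, Mul(-1, -8098)), Pow(Function('u')(108, Function('w')(3, -8)), -1)) = Mul(Add(44532, Mul(-1, -8098)), Pow(Mul(2, Add(-3, -8), 108), -1)) = Mul(Add(44532, 8098), Pow(Mul(2, -11, 108), -1)) = Mul(52630, Pow(-2376, -1)) = Mul(52630, Rational(-1, 2376)) = Rational(-26315, 1188)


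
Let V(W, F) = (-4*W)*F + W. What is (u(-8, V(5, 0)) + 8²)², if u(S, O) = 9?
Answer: 5329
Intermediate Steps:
V(W, F) = W - 4*F*W (V(W, F) = -4*F*W + W = W - 4*F*W)
(u(-8, V(5, 0)) + 8²)² = (9 + 8²)² = (9 + 64)² = 73² = 5329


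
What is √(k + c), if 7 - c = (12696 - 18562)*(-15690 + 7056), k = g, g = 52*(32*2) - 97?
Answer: I*√50643806 ≈ 7116.4*I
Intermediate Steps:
g = 3231 (g = 52*64 - 97 = 3328 - 97 = 3231)
k = 3231
c = -50647037 (c = 7 - (12696 - 18562)*(-15690 + 7056) = 7 - (-5866)*(-8634) = 7 - 1*50647044 = 7 - 50647044 = -50647037)
√(k + c) = √(3231 - 50647037) = √(-50643806) = I*√50643806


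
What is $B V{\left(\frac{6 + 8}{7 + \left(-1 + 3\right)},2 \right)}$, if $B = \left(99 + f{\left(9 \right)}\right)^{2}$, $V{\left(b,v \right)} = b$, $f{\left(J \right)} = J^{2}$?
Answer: $50400$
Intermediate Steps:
$B = 32400$ ($B = \left(99 + 9^{2}\right)^{2} = \left(99 + 81\right)^{2} = 180^{2} = 32400$)
$B V{\left(\frac{6 + 8}{7 + \left(-1 + 3\right)},2 \right)} = 32400 \frac{6 + 8}{7 + \left(-1 + 3\right)} = 32400 \frac{14}{7 + 2} = 32400 \cdot \frac{14}{9} = 50400$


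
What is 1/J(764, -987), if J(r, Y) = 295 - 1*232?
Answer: 1/63 ≈ 0.015873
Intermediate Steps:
J(r, Y) = 63 (J(r, Y) = 295 - 232 = 63)
1/J(764, -987) = 1/63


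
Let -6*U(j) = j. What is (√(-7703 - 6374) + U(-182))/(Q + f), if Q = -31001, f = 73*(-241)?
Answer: -1/1602 - I*√14077/48594 ≈ -0.00062422 - 0.0024416*I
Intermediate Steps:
U(j) = -j/6
f = -17593
(√(-7703 - 6374) + U(-182))/(Q + f) = (√(-7703 - 6374) - ⅙*(-182))/(-31001 - 17593) = (√(-14077) + 91/3)/(-48594) = (I*√14077 + 91/3)*(-1/48594) = (91/3 + I*√14077)*(-1/48594) = -1/1602 - I*√14077/48594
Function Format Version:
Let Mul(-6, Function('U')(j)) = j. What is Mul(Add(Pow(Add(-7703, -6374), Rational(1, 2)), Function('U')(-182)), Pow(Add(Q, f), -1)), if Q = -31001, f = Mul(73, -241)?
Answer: Add(Rational(-1, 1602), Mul(Rational(-1, 48594), I, Pow(14077, Rational(1, 2)))) ≈ Add(-0.00062422, Mul(-0.0024416, I))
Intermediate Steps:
Function('U')(j) = Mul(Rational(-1, 6), j)
f = -17593
Mul(Add(Pow(Add(-7703, -6374), Rational(1, 2)), Function('U')(-182)), Pow(Add(Q, f), -1)) = Mul(Add(Pow(Add(-7703, -6374), Rational(1, 2)), Mul(Rational(-1, 6), -182)), Pow(Add(-31001, -17593), -1)) = Mul(Add(Pow(-14077, Rational(1, 2)), Rational(91, 3)), Pow(-48594, -1)) = Mul(Add(Mul(I, Pow(14077, Rational(1, 2))), Rational(91, 3)), Rational(-1, 48594)) = Mul(Add(Rational(91, 3), Mul(I, Pow(14077, Rational(1, 2)))), Rational(-1, 48594)) = Add(Rational(-1, 1602), Mul(Rational(-1, 48594), I, Pow(14077, Rational(1, 2))))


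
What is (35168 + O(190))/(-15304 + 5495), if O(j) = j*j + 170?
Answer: -71438/9809 ≈ -7.2829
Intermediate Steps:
O(j) = 170 + j**2 (O(j) = j**2 + 170 = 170 + j**2)
(35168 + O(190))/(-15304 + 5495) = (35168 + (170 + 190**2))/(-15304 + 5495) = (35168 + (170 + 36100))/(-9809) = (35168 + 36270)*(-1/9809) = 71438*(-1/9809) = -71438/9809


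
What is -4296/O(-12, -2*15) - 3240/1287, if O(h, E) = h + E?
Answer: 99868/1001 ≈ 99.768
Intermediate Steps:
O(h, E) = E + h
-4296/O(-12, -2*15) - 3240/1287 = -4296/(-2*15 - 12) - 3240/1287 = -4296/(-30 - 12) - 3240*1/1287 = -4296/(-42) - 360/143 = -4296*(-1/42) - 360/143 = 716/7 - 360/143 = 99868/1001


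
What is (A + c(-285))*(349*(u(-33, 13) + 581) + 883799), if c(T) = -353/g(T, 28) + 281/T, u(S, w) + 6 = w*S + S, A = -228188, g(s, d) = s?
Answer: -20013758597296/95 ≈ -2.1067e+11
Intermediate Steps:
u(S, w) = -6 + S + S*w (u(S, w) = -6 + (w*S + S) = -6 + (S*w + S) = -6 + (S + S*w) = -6 + S + S*w)
c(T) = -72/T (c(T) = -353/T + 281/T = -72/T)
(A + c(-285))*(349*(u(-33, 13) + 581) + 883799) = (-228188 - 72/(-285))*(349*((-6 - 33 - 33*13) + 581) + 883799) = (-228188 - 72*(-1/285))*(349*((-6 - 33 - 429) + 581) + 883799) = (-228188 + 24/95)*(349*(-468 + 581) + 883799) = -21677836*(349*113 + 883799)/95 = -21677836*(39437 + 883799)/95 = -21677836/95*923236 = -20013758597296/95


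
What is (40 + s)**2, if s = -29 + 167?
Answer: 31684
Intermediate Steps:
s = 138
(40 + s)**2 = (40 + 138)**2 = 178**2 = 31684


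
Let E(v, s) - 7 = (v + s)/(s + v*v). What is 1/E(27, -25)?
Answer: 352/2465 ≈ 0.14280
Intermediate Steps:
E(v, s) = 7 + (s + v)/(s + v²) (E(v, s) = 7 + (v + s)/(s + v*v) = 7 + (s + v)/(s + v²))
1/E(27, -25) = 1/((27 + 7*27² + 8*(-25))/(-25 + 27²)) = 1/((27 + 7*729 - 200)/(-25 + 729)) = 1/((27 + 5103 - 200)/704) = 1/((1/704)*4930) = 1/(2465/352) = 352/2465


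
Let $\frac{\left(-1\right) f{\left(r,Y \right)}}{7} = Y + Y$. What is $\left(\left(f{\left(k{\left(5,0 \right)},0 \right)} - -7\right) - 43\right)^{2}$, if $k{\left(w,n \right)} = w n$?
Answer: $1296$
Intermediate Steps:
$k{\left(w,n \right)} = n w$
$f{\left(r,Y \right)} = - 14 Y$ ($f{\left(r,Y \right)} = - 7 \left(Y + Y\right) = - 7 \cdot 2 Y = - 14 Y$)
$\left(\left(f{\left(k{\left(5,0 \right)},0 \right)} - -7\right) - 43\right)^{2} = \left(\left(\left(-14\right) 0 - -7\right) - 43\right)^{2} = \left(\left(0 + 7\right) - 43\right)^{2} = \left(7 - 43\right)^{2} = \left(-36\right)^{2} = 1296$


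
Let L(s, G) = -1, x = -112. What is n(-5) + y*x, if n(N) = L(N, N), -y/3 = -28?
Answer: -9409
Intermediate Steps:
y = 84 (y = -3*(-28) = 84)
n(N) = -1
n(-5) + y*x = -1 + 84*(-112) = -1 - 9408 = -9409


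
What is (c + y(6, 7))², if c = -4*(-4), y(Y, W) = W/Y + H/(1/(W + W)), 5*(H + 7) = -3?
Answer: 7166329/900 ≈ 7962.6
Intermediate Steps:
H = -38/5 (H = -7 + (⅕)*(-3) = -7 - ⅗ = -38/5 ≈ -7.6000)
y(Y, W) = -76*W/5 + W/Y (y(Y, W) = W/Y - 76*W/5 = -76*W/5 + W/Y)
c = 16
(c + y(6, 7))² = (16 + (-76/5*7 + 7/6))² = (16 + (-532/5 + 7*(⅙)))² = (16 + (-532/5 + 7/6))² = (16 - 3157/30)² = (-2677/30)² = 7166329/900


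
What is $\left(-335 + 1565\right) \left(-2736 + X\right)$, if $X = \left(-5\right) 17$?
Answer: $-3469830$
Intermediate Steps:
$X = -85$
$\left(-335 + 1565\right) \left(-2736 + X\right) = \left(-335 + 1565\right) \left(-2736 - 85\right) = 1230 \left(-2821\right) = -3469830$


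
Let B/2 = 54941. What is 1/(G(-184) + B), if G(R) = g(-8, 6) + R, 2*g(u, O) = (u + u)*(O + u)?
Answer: 1/109714 ≈ 9.1146e-6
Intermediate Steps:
B = 109882 (B = 2*54941 = 109882)
g(u, O) = u*(O + u) (g(u, O) = ((u + u)*(O + u))/2 = ((2*u)*(O + u))/2 = (2*u*(O + u))/2 = u*(O + u))
G(R) = 16 + R (G(R) = -8*(6 - 8) + R = -8*(-2) + R = 16 + R)
1/(G(-184) + B) = 1/((16 - 184) + 109882) = 1/(-168 + 109882) = 1/109714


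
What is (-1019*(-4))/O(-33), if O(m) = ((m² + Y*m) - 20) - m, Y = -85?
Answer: 4076/3907 ≈ 1.0433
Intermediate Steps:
O(m) = -20 + m² - 86*m (O(m) = ((m² - 85*m) - 20) - m = (-20 + m² - 85*m) - m = -20 + m² - 86*m)
(-1019*(-4))/O(-33) = (-1019*(-4))/(-20 + (-33)² - 86*(-33)) = 4076/(-20 + 1089 + 2838) = 4076/3907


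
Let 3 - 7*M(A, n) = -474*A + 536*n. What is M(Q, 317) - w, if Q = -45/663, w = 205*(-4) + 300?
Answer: -36752559/1547 ≈ -23757.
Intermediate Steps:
w = -520 (w = -820 + 300 = -520)
Q = -15/221 (Q = -45*1/663 = -15/221 ≈ -0.067873)
M(A, n) = 3/7 - 536*n/7 + 474*A/7 (M(A, n) = 3/7 - (-474*A + 536*n)/7 = 3/7 + (-536*n/7 + 474*A/7) = 3/7 - 536*n/7 + 474*A/7)
M(Q, 317) - w = (3/7 - 536/7*317 + (474/7)*(-15/221)) - 1*(-520) = (3/7 - 169912/7 - 7110/1547) + 520 = -37556999/1547 + 520 = -36752559/1547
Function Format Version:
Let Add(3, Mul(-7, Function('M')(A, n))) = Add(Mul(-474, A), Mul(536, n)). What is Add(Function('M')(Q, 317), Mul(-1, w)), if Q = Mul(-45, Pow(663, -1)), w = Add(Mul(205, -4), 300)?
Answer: Rational(-36752559, 1547) ≈ -23757.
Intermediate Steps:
w = -520 (w = Add(-820, 300) = -520)
Q = Rational(-15, 221) (Q = Mul(-45, Rational(1, 663)) = Rational(-15, 221) ≈ -0.067873)
Function('M')(A, n) = Add(Rational(3, 7), Mul(Rational(-536, 7), n), Mul(Rational(474, 7), A)) (Function('M')(A, n) = Add(Rational(3, 7), Mul(Rational(-1, 7), Add(Mul(-474, A), Mul(536, n)))) = Add(Rational(3, 7), Add(Mul(Rational(-536, 7), n), Mul(Rational(474, 7), A))) = Add(Rational(3, 7), Mul(Rational(-536, 7), n), Mul(Rational(474, 7), A)))
Add(Function('M')(Q, 317), Mul(-1, w)) = Add(Add(Rational(3, 7), Mul(Rational(-536, 7), 317), Mul(Rational(474, 7), Rational(-15, 221))), Mul(-1, -520)) = Add(Add(Rational(3, 7), Rational(-169912, 7), Rational(-7110, 1547)), 520) = Add(Rational(-37556999, 1547), 520) = Rational(-36752559, 1547)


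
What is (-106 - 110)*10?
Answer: -2160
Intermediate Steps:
(-106 - 110)*10 = -216*10 = -2160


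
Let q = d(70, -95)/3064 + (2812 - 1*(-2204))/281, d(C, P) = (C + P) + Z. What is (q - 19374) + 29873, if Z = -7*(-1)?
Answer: 4527417491/430492 ≈ 10517.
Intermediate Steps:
Z = 7
d(C, P) = 7 + C + P (d(C, P) = (C + P) + 7 = 7 + C + P)
q = 7681983/430492 (q = (7 + 70 - 95)/3064 + (2812 - 1*(-2204))/281 = -18*1/3064 + (2812 + 2204)*(1/281) = -9/1532 + 5016*(1/281) = -9/1532 + 5016/281 = 7681983/430492 ≈ 17.845)
(q - 19374) + 29873 = (7681983/430492 - 19374) + 29873 = -8332670025/430492 + 29873 = 4527417491/430492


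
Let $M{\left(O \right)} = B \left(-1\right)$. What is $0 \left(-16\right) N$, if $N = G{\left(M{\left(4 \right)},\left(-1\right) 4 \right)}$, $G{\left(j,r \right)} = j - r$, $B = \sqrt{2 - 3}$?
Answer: $0$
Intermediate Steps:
$B = i$ ($B = \sqrt{-1} = i \approx 1.0 i$)
$M{\left(O \right)} = - i$ ($M{\left(O \right)} = i \left(-1\right) = - i$)
$N = 4 - i$ ($N = - i - \left(-1\right) 4 = - i - -4 = - i + 4 = 4 - i \approx 4.0 - 1.0 i$)
$0 \left(-16\right) N = 0 \left(-16\right) \left(4 - i\right) = 0 \left(4 - i\right) = 0$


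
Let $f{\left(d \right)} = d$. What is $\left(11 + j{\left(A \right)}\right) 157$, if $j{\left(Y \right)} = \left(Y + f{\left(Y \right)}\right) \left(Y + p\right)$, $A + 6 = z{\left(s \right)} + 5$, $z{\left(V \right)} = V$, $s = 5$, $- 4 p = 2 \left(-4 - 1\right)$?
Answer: $9891$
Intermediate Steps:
$p = \frac{5}{2}$ ($p = - \frac{2 \left(-4 - 1\right)}{4} = - \frac{2 \left(-5\right)}{4} = \left(- \frac{1}{4}\right) \left(-10\right) = \frac{5}{2} \approx 2.5$)
$A = 4$ ($A = -6 + \left(5 + 5\right) = -6 + 10 = 4$)
$j{\left(Y \right)} = 2 Y \left(\frac{5}{2} + Y\right)$ ($j{\left(Y \right)} = \left(Y + Y\right) \left(Y + \frac{5}{2}\right) = 2 Y \left(\frac{5}{2} + Y\right)$)
$\left(11 + j{\left(A \right)}\right) 157 = \left(11 + 4 \left(5 + 2 \cdot 4\right)\right) 157 = \left(11 + 4 \left(5 + 8\right)\right) 157 = \left(11 + 4 \cdot 13\right) 157 = \left(11 + 52\right) 157 = 63 \cdot 157 = 9891$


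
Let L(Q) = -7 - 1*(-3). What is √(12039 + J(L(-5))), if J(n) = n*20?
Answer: √11959 ≈ 109.36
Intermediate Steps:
L(Q) = -4 (L(Q) = -7 + 3 = -4)
J(n) = 20*n
√(12039 + J(L(-5))) = √(12039 + 20*(-4)) = √(12039 - 80) = √11959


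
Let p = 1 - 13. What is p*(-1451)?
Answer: 17412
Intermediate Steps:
p = -12
p*(-1451) = -12*(-1451) = 17412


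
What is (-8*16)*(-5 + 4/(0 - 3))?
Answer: 2432/3 ≈ 810.67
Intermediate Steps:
(-8*16)*(-5 + 4/(0 - 3)) = -128*(-5 + 4/(-3)) = -128*(-5 - 1/3*4) = -128*(-5 - 4/3) = -128*(-19/3) = 2432/3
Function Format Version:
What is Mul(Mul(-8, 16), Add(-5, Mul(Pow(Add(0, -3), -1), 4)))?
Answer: Rational(2432, 3) ≈ 810.67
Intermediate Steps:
Mul(Mul(-8, 16), Add(-5, Mul(Pow(Add(0, -3), -1), 4))) = Mul(-128, Add(-5, Mul(Pow(-3, -1), 4))) = Mul(-128, Add(-5, Mul(Rational(-1, 3), 4))) = Mul(-128, Add(-5, Rational(-4, 3))) = Mul(-128, Rational(-19, 3)) = Rational(2432, 3)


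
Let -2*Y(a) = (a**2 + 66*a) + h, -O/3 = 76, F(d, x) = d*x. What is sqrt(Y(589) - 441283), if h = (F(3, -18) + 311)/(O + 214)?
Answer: I*sqrt(124297579)/14 ≈ 796.35*I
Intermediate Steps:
O = -228 (O = -3*76 = -228)
h = -257/14 (h = (3*(-18) + 311)/(-228 + 214) = (-54 + 311)/(-14) = 257*(-1/14) = -257/14 ≈ -18.357)
Y(a) = 257/28 - 33*a - a**2/2 (Y(a) = -((a**2 + 66*a) - 257/14)/2 = -(-257/14 + a**2 + 66*a)/2 = 257/28 - 33*a - a**2/2)
sqrt(Y(589) - 441283) = sqrt((257/28 - 33*589 - 1/2*589**2) - 441283) = sqrt((257/28 - 19437 - 1/2*346921) - 441283) = sqrt((257/28 - 19437 - 346921/2) - 441283) = sqrt(-5400873/28 - 441283) = sqrt(-17756797/28) = I*sqrt(124297579)/14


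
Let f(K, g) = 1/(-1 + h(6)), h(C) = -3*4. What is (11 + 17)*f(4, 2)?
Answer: -28/13 ≈ -2.1538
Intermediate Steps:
h(C) = -12
f(K, g) = -1/13 (f(K, g) = 1/(-1 - 12) = 1/(-13) = -1/13)
(11 + 17)*f(4, 2) = (11 + 17)*(-1/13) = 28*(-1/13) = -28/13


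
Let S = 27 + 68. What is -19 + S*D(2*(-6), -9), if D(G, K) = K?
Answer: -874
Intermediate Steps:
S = 95
-19 + S*D(2*(-6), -9) = -19 + 95*(-9) = -19 - 855 = -874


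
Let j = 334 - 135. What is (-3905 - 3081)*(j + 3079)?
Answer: -22900108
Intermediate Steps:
j = 199
(-3905 - 3081)*(j + 3079) = (-3905 - 3081)*(199 + 3079) = -6986*3278 = -22900108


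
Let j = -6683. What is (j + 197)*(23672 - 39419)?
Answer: 102135042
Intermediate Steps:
(j + 197)*(23672 - 39419) = (-6683 + 197)*(23672 - 39419) = -6486*(-15747) = 102135042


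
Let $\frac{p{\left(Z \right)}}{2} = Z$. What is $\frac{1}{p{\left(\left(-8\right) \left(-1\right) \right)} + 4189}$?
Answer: $\frac{1}{4205} \approx 0.00023781$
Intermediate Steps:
$p{\left(Z \right)} = 2 Z$
$\frac{1}{p{\left(\left(-8\right) \left(-1\right) \right)} + 4189} = \frac{1}{2 \left(\left(-8\right) \left(-1\right)\right) + 4189} = \frac{1}{2 \cdot 8 + 4189} = \frac{1}{16 + 4189} = \frac{1}{4205}$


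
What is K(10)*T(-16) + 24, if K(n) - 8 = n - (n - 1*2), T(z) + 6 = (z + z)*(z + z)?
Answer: 10204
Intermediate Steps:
T(z) = -6 + 4*z² (T(z) = -6 + (z + z)*(z + z) = -6 + (2*z)*(2*z) = -6 + 4*z²)
K(n) = 10 (K(n) = 8 + (n - (n - 1*2)) = 8 + (n - (n - 2)) = 8 + (n - (-2 + n)) = 8 + (n + (2 - n)) = 8 + 2 = 10)
K(10)*T(-16) + 24 = 10*(-6 + 4*(-16)²) + 24 = 10*(-6 + 4*256) + 24 = 10*(-6 + 1024) + 24 = 10*1018 + 24 = 10180 + 24 = 10204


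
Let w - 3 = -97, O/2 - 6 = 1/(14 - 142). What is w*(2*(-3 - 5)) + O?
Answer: 97023/64 ≈ 1516.0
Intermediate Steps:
O = 767/64 (O = 12 + 2/(14 - 142) = 12 + 2/(-128) = 12 + 2*(-1/128) = 12 - 1/64 = 767/64 ≈ 11.984)
w = -94 (w = 3 - 97 = -94)
w*(2*(-3 - 5)) + O = -188*(-3 - 5) + 767/64 = -188*(-8) + 767/64 = -94*(-16) + 767/64 = 1504 + 767/64 = 97023/64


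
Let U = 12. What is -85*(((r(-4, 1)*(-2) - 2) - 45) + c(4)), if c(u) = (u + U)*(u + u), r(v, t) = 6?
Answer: -5865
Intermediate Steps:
c(u) = 2*u*(12 + u) (c(u) = (u + 12)*(u + u) = (12 + u)*(2*u) = 2*u*(12 + u))
-85*(((r(-4, 1)*(-2) - 2) - 45) + c(4)) = -85*(((6*(-2) - 2) - 45) + 2*4*(12 + 4)) = -85*(((-12 - 2) - 45) + 2*4*16) = -85*((-14 - 45) + 128) = -85*(-59 + 128) = -85*69 = -5865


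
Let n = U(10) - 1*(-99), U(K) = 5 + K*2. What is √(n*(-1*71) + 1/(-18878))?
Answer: I*√3137559713614/18878 ≈ 93.83*I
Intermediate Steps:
U(K) = 5 + 2*K
n = 124 (n = (5 + 2*10) - 1*(-99) = (5 + 20) + 99 = 25 + 99 = 124)
√(n*(-1*71) + 1/(-18878)) = √(124*(-1*71) + 1/(-18878)) = √(124*(-71) - 1/18878) = √(-8804 - 1/18878) = √(-166201913/18878) = I*√3137559713614/18878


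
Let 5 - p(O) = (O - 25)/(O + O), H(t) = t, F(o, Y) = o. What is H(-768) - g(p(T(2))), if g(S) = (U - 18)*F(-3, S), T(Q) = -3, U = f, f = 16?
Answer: -774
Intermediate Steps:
U = 16
p(O) = 5 - (-25 + O)/(2*O) (p(O) = 5 - (O - 25)/(O + O) = 5 - (-25 + O)/(2*O))
g(S) = 6 (g(S) = (16 - 18)*(-3) = -2*(-3) = 6)
H(-768) - g(p(T(2))) = -768 - 1*6 = -768 - 6 = -774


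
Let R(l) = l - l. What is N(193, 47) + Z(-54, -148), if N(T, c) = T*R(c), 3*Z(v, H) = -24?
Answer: -8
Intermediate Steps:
Z(v, H) = -8 (Z(v, H) = (⅓)*(-24) = -8)
R(l) = 0
N(T, c) = 0 (N(T, c) = T*0 = 0)
N(193, 47) + Z(-54, -148) = 0 - 8 = -8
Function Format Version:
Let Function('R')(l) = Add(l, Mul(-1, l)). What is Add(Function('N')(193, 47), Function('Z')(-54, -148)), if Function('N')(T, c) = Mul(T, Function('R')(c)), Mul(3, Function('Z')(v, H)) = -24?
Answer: -8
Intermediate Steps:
Function('Z')(v, H) = -8 (Function('Z')(v, H) = Mul(Rational(1, 3), -24) = -8)
Function('R')(l) = 0
Function('N')(T, c) = 0 (Function('N')(T, c) = Mul(T, 0) = 0)
Add(Function('N')(193, 47), Function('Z')(-54, -148)) = Add(0, -8) = -8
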